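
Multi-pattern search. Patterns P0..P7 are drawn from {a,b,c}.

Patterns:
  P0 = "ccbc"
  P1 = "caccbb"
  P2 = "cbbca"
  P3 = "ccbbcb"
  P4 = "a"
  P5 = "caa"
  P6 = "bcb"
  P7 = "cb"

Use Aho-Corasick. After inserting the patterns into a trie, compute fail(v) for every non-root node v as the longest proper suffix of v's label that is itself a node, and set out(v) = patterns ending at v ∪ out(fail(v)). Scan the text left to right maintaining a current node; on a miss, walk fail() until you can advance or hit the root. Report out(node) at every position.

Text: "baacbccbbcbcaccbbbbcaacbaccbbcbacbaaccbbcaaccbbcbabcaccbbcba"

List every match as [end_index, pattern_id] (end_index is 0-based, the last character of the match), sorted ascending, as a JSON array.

Construct AC machine:
Trie nodes:
  0='ε' goto a→17 b→19 c→1
  1='c' goto a→5 b→10 c→2
  2='cc' goto b→3
  3='ccb' goto b→14 c→4
  4='ccbc' goto ·  [P0 ends]
  5='ca' goto a→18 c→6
  6='cac' goto c→7
  7='cacc' goto b→8
  8='caccb' goto b→9
  9='caccbb' goto ·  [P1 ends]
  10='cb' goto b→11  [P7 ends]
  11='cbb' goto c→12
  12='cbbc' goto a→13
  13='cbbca' goto ·  [P2 ends]
  14='ccbb' goto c→15
  15='ccbbc' goto b→16
  16='ccbbcb' goto ·  [P3 ends]
  17='a' goto ·  [P4 ends]
  18='caa' goto ·  [P5 ends]
  19='b' goto c→20
  20='bc' goto b→21
  21='bcb' goto ·  [P6 ends]

Failure links (BFS by depth):
  n1('c'): parent n0 fail=0; on 'c' 0 → fail=0;  out ∅∪∅=∅
  n17('a'): parent n0 fail=0; on 'a' 0 → fail=0;  out {4}∪∅={4}
  n19('b'): parent n0 fail=0; on 'b' 0 → fail=0;  out ∅∪∅=∅
  n2('cc'): parent n1 fail=0; on 'c' 0 → fail=1;  out ∅∪∅=∅
  n5('ca'): parent n1 fail=0; on 'a' 0 → fail=17;  out ∅∪{4}={4}
  n10('cb'): parent n1 fail=0; on 'b' 0 → fail=19;  out {7}∪∅={7}
  n20('bc'): parent n19 fail=0; on 'c' 0 → fail=1;  out ∅∪∅=∅
  n3('ccb'): parent n2 fail=1; on 'b' 1 → fail=10;  out ∅∪{7}={7}
  n6('cac'): parent n5 fail=17; on 'c' 17→0 → fail=1;  out ∅∪∅=∅
  n11('cbb'): parent n10 fail=19; on 'b' 19→0 → fail=19;  out ∅∪∅=∅
  n18('caa'): parent n5 fail=17; on 'a' 17→0 → fail=17;  out {5}∪{4}={4,5}
  n21('bcb'): parent n20 fail=1; on 'b' 1 → fail=10;  out {6}∪{7}={6,7}
  n4('ccbc'): parent n3 fail=10; on 'c' 10→19 → fail=20;  out {0}∪∅={0}
  n7('cacc'): parent n6 fail=1; on 'c' 1 → fail=2;  out ∅∪∅=∅
  n12('cbbc'): parent n11 fail=19; on 'c' 19 → fail=20;  out ∅∪∅=∅
  n14('ccbb'): parent n3 fail=10; on 'b' 10 → fail=11;  out ∅∪∅=∅
  n8('caccb'): parent n7 fail=2; on 'b' 2 → fail=3;  out ∅∪{7}={7}
  n13('cbbca'): parent n12 fail=20; on 'a' 20→1 → fail=5;  out {2}∪{4}={2,4}
  n15('ccbbc'): parent n14 fail=11; on 'c' 11 → fail=12;  out ∅∪∅=∅
  n9('caccbb'): parent n8 fail=3; on 'b' 3 → fail=14;  out {1}∪∅={1}
  n16('ccbbcb'): parent n15 fail=12; on 'b' 12→20 → fail=21;  out {3}∪{6,7}={3,6,7}

Run:
[0] read 'b'  n0⇒n19
[1] read 'a'  n19⇒n17 (via fail)  → match P4@[1:1]
[2] read 'a'  n17⇒n17 (via fail)  → match P4@[2:2]
[3] read 'c'  n17⇒n1 (via fail)
[4] read 'b'  n1⇒n10  → match P7@[3:4]
[5] read 'c'  n10⇒n20 (via fail)
[6] read 'c'  n20⇒n2 (via fail)
[7] read 'b'  n2⇒n3  → match P7@[6:7]
[8] read 'b'  n3⇒n14
[9] read 'c'  n14⇒n15
[10] read 'b'  n15⇒n16  → match P3@[5:10],P6@[8:10],P7@[9:10]
[11] read 'c'  n16⇒n20 (via fail)
[12] read 'a'  n20⇒n5 (via fail)  → match P4@[12:12]
[13] read 'c'  n5⇒n6
[14] read 'c'  n6⇒n7
[15] read 'b'  n7⇒n8  → match P7@[14:15]
[16] read 'b'  n8⇒n9  → match P1@[11:16]
[17] read 'b'  n9⇒n19 (via fail)
[18] read 'b'  n19⇒n19 (via fail)
[19] read 'c'  n19⇒n20
[20] read 'a'  n20⇒n5 (via fail)  → match P4@[20:20]
[21] read 'a'  n5⇒n18  → match P4@[21:21],P5@[19:21]
[22] read 'c'  n18⇒n1 (via fail)
[23] read 'b'  n1⇒n10  → match P7@[22:23]
[24] read 'a'  n10⇒n17 (via fail)  → match P4@[24:24]
[25] read 'c'  n17⇒n1 (via fail)
[26] read 'c'  n1⇒n2
[27] read 'b'  n2⇒n3  → match P7@[26:27]
[28] read 'b'  n3⇒n14
[29] read 'c'  n14⇒n15
[30] read 'b'  n15⇒n16  → match P3@[25:30],P6@[28:30],P7@[29:30]
[31] read 'a'  n16⇒n17 (via fail)  → match P4@[31:31]
[32] read 'c'  n17⇒n1 (via fail)
[33] read 'b'  n1⇒n10  → match P7@[32:33]
[34] read 'a'  n10⇒n17 (via fail)  → match P4@[34:34]
[35] read 'a'  n17⇒n17 (via fail)  → match P4@[35:35]
[36] read 'c'  n17⇒n1 (via fail)
[37] read 'c'  n1⇒n2
[38] read 'b'  n2⇒n3  → match P7@[37:38]
[39] read 'b'  n3⇒n14
[40] read 'c'  n14⇒n15
[41] read 'a'  n15⇒n13 (via fail)  → match P2@[37:41],P4@[41:41]
[42] read 'a'  n13⇒n18 (via fail)  → match P4@[42:42],P5@[40:42]
[43] read 'c'  n18⇒n1 (via fail)
[44] read 'c'  n1⇒n2
[45] read 'b'  n2⇒n3  → match P7@[44:45]
[46] read 'b'  n3⇒n14
[47] read 'c'  n14⇒n15
[48] read 'b'  n15⇒n16  → match P3@[43:48],P6@[46:48],P7@[47:48]
[49] read 'a'  n16⇒n17 (via fail)  → match P4@[49:49]
[50] read 'b'  n17⇒n19 (via fail)
[51] read 'c'  n19⇒n20
[52] read 'a'  n20⇒n5 (via fail)  → match P4@[52:52]
[53] read 'c'  n5⇒n6
[54] read 'c'  n6⇒n7
[55] read 'b'  n7⇒n8  → match P7@[54:55]
[56] read 'b'  n8⇒n9  → match P1@[51:56]
[57] read 'c'  n9⇒n15 (via fail)
[58] read 'b'  n15⇒n16  → match P3@[53:58],P6@[56:58],P7@[57:58]
[59] read 'a'  n16⇒n17 (via fail)  → match P4@[59:59]

Result: [[1,4],[2,4],[4,7],[7,7],[10,3],[10,6],[10,7],[12,4],[15,7],[16,1],[20,4],[21,4],[21,5],[23,7],[24,4],[27,7],[30,3],[30,6],[30,7],[31,4],[33,7],[34,4],[35,4],[38,7],[41,2],[41,4],[42,4],[42,5],[45,7],[48,3],[48,6],[48,7],[49,4],[52,4],[55,7],[56,1],[58,3],[58,6],[58,7],[59,4]]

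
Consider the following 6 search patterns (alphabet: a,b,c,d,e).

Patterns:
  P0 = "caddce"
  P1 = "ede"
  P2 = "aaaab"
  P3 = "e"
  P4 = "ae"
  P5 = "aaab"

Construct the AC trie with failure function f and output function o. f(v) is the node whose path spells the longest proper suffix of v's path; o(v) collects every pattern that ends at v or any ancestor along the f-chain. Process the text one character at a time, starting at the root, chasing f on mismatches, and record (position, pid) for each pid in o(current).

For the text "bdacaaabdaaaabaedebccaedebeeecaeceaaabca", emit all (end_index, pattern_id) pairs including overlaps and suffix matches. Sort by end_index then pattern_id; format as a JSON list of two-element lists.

Build automaton:
Trie nodes:
  n0 'ε': a→10 c→1 e→7
  n1 'c': a→2
  n2 'ca': d→3
  n3 'cad': d→4
  n4 'cadd': c→5
  n5 'caddc': e→6
  n6 'caddce': ·  ←P0
  n7 'e': d→8  ←P3
  n8 'ed': e→9
  n9 'ede': ·  ←P1
  n10 'a': a→11 e→15
  n11 'aa': a→12
  n12 'aaa': a→13 b→16
  n13 'aaaa': b→14
  n14 'aaaab': ·  ←P2
  n15 'ae': ·  ←P4
  n16 'aaab': ·  ←P5

BFS fail/out derivation:
  n1('c'): parent n0 fail=0; on 'c' 0 → fail=0;  out ∅∪∅=∅
  n7('e'): parent n0 fail=0; on 'e' 0 → fail=0;  out {3}∪∅={3}
  n10('a'): parent n0 fail=0; on 'a' 0 → fail=0;  out ∅∪∅=∅
  n2('ca'): parent n1 fail=0; on 'a' 0 → fail=10;  out ∅∪∅=∅
  n8('ed'): parent n7 fail=0; on 'd' 0 → fail=0;  out ∅∪∅=∅
  n11('aa'): parent n10 fail=0; on 'a' 0 → fail=10;  out ∅∪∅=∅
  n15('ae'): parent n10 fail=0; on 'e' 0 → fail=7;  out {4}∪{3}={3,4}
  n3('cad'): parent n2 fail=10; on 'd' 10→0 → fail=0;  out ∅∪∅=∅
  n9('ede'): parent n8 fail=0; on 'e' 0 → fail=7;  out {1}∪{3}={1,3}
  n12('aaa'): parent n11 fail=10; on 'a' 10 → fail=11;  out ∅∪∅=∅
  n4('cadd'): parent n3 fail=0; on 'd' 0 → fail=0;  out ∅∪∅=∅
  n13('aaaa'): parent n12 fail=11; on 'a' 11 → fail=12;  out ∅∪∅=∅
  n16('aaab'): parent n12 fail=11; on 'b' 11→10→0 → fail=0;  out {5}∪∅={5}
  n5('caddc'): parent n4 fail=0; on 'c' 0 → fail=1;  out ∅∪∅=∅
  n14('aaaab'): parent n13 fail=12; on 'b' 12 → fail=16;  out {2}∪{5}={2,5}
  n6('caddce'): parent n5 fail=1; on 'e' 1→0 → fail=7;  out {0}∪{3}={0,3}

Scan:
[0] read 'b'  n0⇒n0
[1] read 'd'  n0⇒n0
[2] read 'a'  n0⇒n10
[3] read 'c'  n10⇒n1 ·f
[4] read 'a'  n1⇒n2
[5] read 'a'  n2⇒n11 ·f
[6] read 'a'  n11⇒n12
[7] read 'b'  n12⇒n16  emit P5@[4:7]
[8] read 'd'  n16⇒n0 ·f
[9] read 'a'  n0⇒n10
[10] read 'a'  n10⇒n11
[11] read 'a'  n11⇒n12
[12] read 'a'  n12⇒n13
[13] read 'b'  n13⇒n14  emit P2@[9:13],P5@[10:13]
[14] read 'a'  n14⇒n10 ·f
[15] read 'e'  n10⇒n15  emit P3@[15:15],P4@[14:15]
[16] read 'd'  n15⇒n8 ·f
[17] read 'e'  n8⇒n9  emit P1@[15:17],P3@[17:17]
[18] read 'b'  n9⇒n0 ·f
[19] read 'c'  n0⇒n1
[20] read 'c'  n1⇒n1 ·f
[21] read 'a'  n1⇒n2
[22] read 'e'  n2⇒n15 ·f  emit P3@[22:22],P4@[21:22]
[23] read 'd'  n15⇒n8 ·f
[24] read 'e'  n8⇒n9  emit P1@[22:24],P3@[24:24]
[25] read 'b'  n9⇒n0 ·f
[26] read 'e'  n0⇒n7  emit P3@[26:26]
[27] read 'e'  n7⇒n7 ·f  emit P3@[27:27]
[28] read 'e'  n7⇒n7 ·f  emit P3@[28:28]
[29] read 'c'  n7⇒n1 ·f
[30] read 'a'  n1⇒n2
[31] read 'e'  n2⇒n15 ·f  emit P3@[31:31],P4@[30:31]
[32] read 'c'  n15⇒n1 ·f
[33] read 'e'  n1⇒n7 ·f  emit P3@[33:33]
[34] read 'a'  n7⇒n10 ·f
[35] read 'a'  n10⇒n11
[36] read 'a'  n11⇒n12
[37] read 'b'  n12⇒n16  emit P5@[34:37]
[38] read 'c'  n16⇒n1 ·f
[39] read 'a'  n1⇒n2

Result: [[7,5],[13,2],[13,5],[15,3],[15,4],[17,1],[17,3],[22,3],[22,4],[24,1],[24,3],[26,3],[27,3],[28,3],[31,3],[31,4],[33,3],[37,5]]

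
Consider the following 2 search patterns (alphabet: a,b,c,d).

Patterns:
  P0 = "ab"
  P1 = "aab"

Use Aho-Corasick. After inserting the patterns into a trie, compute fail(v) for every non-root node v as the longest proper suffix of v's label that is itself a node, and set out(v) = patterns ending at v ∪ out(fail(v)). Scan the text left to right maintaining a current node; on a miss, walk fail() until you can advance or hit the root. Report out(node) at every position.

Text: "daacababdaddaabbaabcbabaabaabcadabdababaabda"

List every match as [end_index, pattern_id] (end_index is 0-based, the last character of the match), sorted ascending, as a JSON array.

Build automaton:
Trie nodes:
  n0 'ε': a→1
  n1 'a': a→3 b→2
  n2 'ab': ·  [P0 ends]
  n3 'aa': b→4
  n4 'aab': ·  [P1 ends]

Failure links (BFS by depth):
  fail(1) 'a': from fail(0)=0 chase 'a': 0 ⇒ 0;  out=∅∪out(0)=∅
  fail(2) 'ab': from fail(1)=0 chase 'b': 0 ⇒ 0;  out={0}∪out(0)={0}
  fail(3) 'aa': from fail(1)=0 chase 'a': 0 ⇒ 1;  out=∅∪out(1)=∅
  fail(4) 'aab': from fail(3)=1 chase 'b': 1 ⇒ 2;  out={1}∪out(2)={0,1}

Run:
[0] read 'd'  n0⇒n0
[1] read 'a'  n0⇒n1
[2] read 'a'  n1⇒n3
[3] read 'c'  n3⇒n0 (via fail)
[4] read 'a'  n0⇒n1
[5] read 'b'  n1⇒n2  emit P0@[4:5]
[6] read 'a'  n2⇒n1 (via fail)
[7] read 'b'  n1⇒n2  emit P0@[6:7]
[8] read 'd'  n2⇒n0 (via fail)
[9] read 'a'  n0⇒n1
[10] read 'd'  n1⇒n0 (via fail)
[11] read 'd'  n0⇒n0
[12] read 'a'  n0⇒n1
[13] read 'a'  n1⇒n3
[14] read 'b'  n3⇒n4  emit P0@[13:14],P1@[12:14]
[15] read 'b'  n4⇒n0 (via fail)
[16] read 'a'  n0⇒n1
[17] read 'a'  n1⇒n3
[18] read 'b'  n3⇒n4  emit P0@[17:18],P1@[16:18]
[19] read 'c'  n4⇒n0 (via fail)
[20] read 'b'  n0⇒n0
[21] read 'a'  n0⇒n1
[22] read 'b'  n1⇒n2  emit P0@[21:22]
[23] read 'a'  n2⇒n1 (via fail)
[24] read 'a'  n1⇒n3
[25] read 'b'  n3⇒n4  emit P0@[24:25],P1@[23:25]
[26] read 'a'  n4⇒n1 (via fail)
[27] read 'a'  n1⇒n3
[28] read 'b'  n3⇒n4  emit P0@[27:28],P1@[26:28]
[29] read 'c'  n4⇒n0 (via fail)
[30] read 'a'  n0⇒n1
[31] read 'd'  n1⇒n0 (via fail)
[32] read 'a'  n0⇒n1
[33] read 'b'  n1⇒n2  emit P0@[32:33]
[34] read 'd'  n2⇒n0 (via fail)
[35] read 'a'  n0⇒n1
[36] read 'b'  n1⇒n2  emit P0@[35:36]
[37] read 'a'  n2⇒n1 (via fail)
[38] read 'b'  n1⇒n2  emit P0@[37:38]
[39] read 'a'  n2⇒n1 (via fail)
[40] read 'a'  n1⇒n3
[41] read 'b'  n3⇒n4  emit P0@[40:41],P1@[39:41]
[42] read 'd'  n4⇒n0 (via fail)
[43] read 'a'  n0⇒n1

All matches (sorted): [[5,0],[7,0],[14,0],[14,1],[18,0],[18,1],[22,0],[25,0],[25,1],[28,0],[28,1],[33,0],[36,0],[38,0],[41,0],[41,1]]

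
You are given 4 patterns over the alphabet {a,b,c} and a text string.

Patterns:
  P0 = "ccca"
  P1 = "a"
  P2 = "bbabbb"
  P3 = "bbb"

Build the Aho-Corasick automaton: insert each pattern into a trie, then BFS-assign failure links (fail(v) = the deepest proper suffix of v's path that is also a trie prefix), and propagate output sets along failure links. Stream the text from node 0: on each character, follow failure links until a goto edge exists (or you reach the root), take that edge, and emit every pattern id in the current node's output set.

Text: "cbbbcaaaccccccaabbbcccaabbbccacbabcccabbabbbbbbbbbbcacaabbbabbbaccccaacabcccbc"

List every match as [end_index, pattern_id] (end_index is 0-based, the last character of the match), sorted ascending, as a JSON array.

Build automaton:
Trie nodes:
  0='ε' goto a→5 b→6 c→1
  1='c' goto c→2
  2='cc' goto c→3
  3='ccc' goto a→4
  4='ccca' goto ·  ←P0
  5='a' goto ·  ←P1
  6='b' goto b→7
  7='bb' goto a→8 b→12
  8='bba' goto b→9
  9='bbab' goto b→10
  10='bbabb' goto b→11
  11='bbabbb' goto ·  ←P2
  12='bbb' goto ·  ←P3

Failure links (BFS by depth):
  n1('c'): parent n0 fail=0; on 'c' 0 → fail=0;  out ∅∪∅=∅
  n5('a'): parent n0 fail=0; on 'a' 0 → fail=0;  out {1}∪∅={1}
  n6('b'): parent n0 fail=0; on 'b' 0 → fail=0;  out ∅∪∅=∅
  n2('cc'): parent n1 fail=0; on 'c' 0 → fail=1;  out ∅∪∅=∅
  n7('bb'): parent n6 fail=0; on 'b' 0 → fail=6;  out ∅∪∅=∅
  n3('ccc'): parent n2 fail=1; on 'c' 1 → fail=2;  out ∅∪∅=∅
  n8('bba'): parent n7 fail=6; on 'a' 6→0 → fail=5;  out ∅∪{1}={1}
  n12('bbb'): parent n7 fail=6; on 'b' 6 → fail=7;  out {3}∪∅={3}
  n4('ccca'): parent n3 fail=2; on 'a' 2→1→0 → fail=5;  out {0}∪{1}={0,1}
  n9('bbab'): parent n8 fail=5; on 'b' 5→0 → fail=6;  out ∅∪∅=∅
  n10('bbabb'): parent n9 fail=6; on 'b' 6 → fail=7;  out ∅∪∅=∅
  n11('bbabbb'): parent n10 fail=7; on 'b' 7 → fail=12;  out {2}∪{3}={2,3}

Text stream:
pos 0 'c': at 1
pos 1 'b': at 6 (via fail)
pos 2 'b': at 7
pos 3 'b': at 12  emit P3@[1:3]
pos 4 'c': at 1 (via fail)
pos 5 'a': at 5 (via fail)  emit P1@[5:5]
pos 6 'a': at 5 (via fail)  emit P1@[6:6]
pos 7 'a': at 5 (via fail)  emit P1@[7:7]
pos 8 'c': at 1 (via fail)
pos 9 'c': at 2
pos 10 'c': at 3
pos 11 'c': at 3 (via fail)
pos 12 'c': at 3 (via fail)
pos 13 'c': at 3 (via fail)
pos 14 'a': at 4  emit P0@[11:14],P1@[14:14]
pos 15 'a': at 5 (via fail)  emit P1@[15:15]
pos 16 'b': at 6 (via fail)
pos 17 'b': at 7
pos 18 'b': at 12  emit P3@[16:18]
pos 19 'c': at 1 (via fail)
pos 20 'c': at 2
pos 21 'c': at 3
pos 22 'a': at 4  emit P0@[19:22],P1@[22:22]
pos 23 'a': at 5 (via fail)  emit P1@[23:23]
pos 24 'b': at 6 (via fail)
pos 25 'b': at 7
pos 26 'b': at 12  emit P3@[24:26]
pos 27 'c': at 1 (via fail)
pos 28 'c': at 2
pos 29 'a': at 5 (via fail)  emit P1@[29:29]
pos 30 'c': at 1 (via fail)
pos 31 'b': at 6 (via fail)
pos 32 'a': at 5 (via fail)  emit P1@[32:32]
pos 33 'b': at 6 (via fail)
pos 34 'c': at 1 (via fail)
pos 35 'c': at 2
pos 36 'c': at 3
pos 37 'a': at 4  emit P0@[34:37],P1@[37:37]
pos 38 'b': at 6 (via fail)
pos 39 'b': at 7
pos 40 'a': at 8  emit P1@[40:40]
pos 41 'b': at 9
pos 42 'b': at 10
pos 43 'b': at 11  emit P2@[38:43],P3@[41:43]
pos 44 'b': at 12 (via fail)  emit P3@[42:44]
pos 45 'b': at 12 (via fail)  emit P3@[43:45]
pos 46 'b': at 12 (via fail)  emit P3@[44:46]
pos 47 'b': at 12 (via fail)  emit P3@[45:47]
pos 48 'b': at 12 (via fail)  emit P3@[46:48]
pos 49 'b': at 12 (via fail)  emit P3@[47:49]
pos 50 'b': at 12 (via fail)  emit P3@[48:50]
pos 51 'c': at 1 (via fail)
pos 52 'a': at 5 (via fail)  emit P1@[52:52]
pos 53 'c': at 1 (via fail)
pos 54 'a': at 5 (via fail)  emit P1@[54:54]
pos 55 'a': at 5 (via fail)  emit P1@[55:55]
pos 56 'b': at 6 (via fail)
pos 57 'b': at 7
pos 58 'b': at 12  emit P3@[56:58]
pos 59 'a': at 8 (via fail)  emit P1@[59:59]
pos 60 'b': at 9
pos 61 'b': at 10
pos 62 'b': at 11  emit P2@[57:62],P3@[60:62]
pos 63 'a': at 8 (via fail)  emit P1@[63:63]
pos 64 'c': at 1 (via fail)
pos 65 'c': at 2
pos 66 'c': at 3
pos 67 'c': at 3 (via fail)
pos 68 'a': at 4  emit P0@[65:68],P1@[68:68]
pos 69 'a': at 5 (via fail)  emit P1@[69:69]
pos 70 'c': at 1 (via fail)
pos 71 'a': at 5 (via fail)  emit P1@[71:71]
pos 72 'b': at 6 (via fail)
pos 73 'c': at 1 (via fail)
pos 74 'c': at 2
pos 75 'c': at 3
pos 76 'b': at 6 (via fail)
pos 77 'c': at 1 (via fail)

Result: [[3,3],[5,1],[6,1],[7,1],[14,0],[14,1],[15,1],[18,3],[22,0],[22,1],[23,1],[26,3],[29,1],[32,1],[37,0],[37,1],[40,1],[43,2],[43,3],[44,3],[45,3],[46,3],[47,3],[48,3],[49,3],[50,3],[52,1],[54,1],[55,1],[58,3],[59,1],[62,2],[62,3],[63,1],[68,0],[68,1],[69,1],[71,1]]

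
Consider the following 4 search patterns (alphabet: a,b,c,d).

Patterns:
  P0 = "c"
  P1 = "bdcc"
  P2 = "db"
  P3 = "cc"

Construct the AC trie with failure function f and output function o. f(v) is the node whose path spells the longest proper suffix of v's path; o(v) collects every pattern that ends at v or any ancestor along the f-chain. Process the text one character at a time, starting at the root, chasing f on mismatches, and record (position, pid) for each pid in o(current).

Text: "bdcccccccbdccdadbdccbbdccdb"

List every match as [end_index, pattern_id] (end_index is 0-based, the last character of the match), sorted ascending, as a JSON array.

Build:
Trie nodes:
  n0 'ε': b→2 c→1 d→6
  n1 'c': c→8  [P0 ends]
  n2 'b': d→3
  n3 'bd': c→4
  n4 'bdc': c→5
  n5 'bdcc': ·  [P1 ends]
  n6 'd': b→7
  n7 'db': ·  [P2 ends]
  n8 'cc': ·  [P3 ends]

BFS fail/out derivation:
  fail(1) 'c': from fail(0)=0 chase 'c': 0 ⇒ 0;  out={0}∪out(0)={0}
  fail(2) 'b': from fail(0)=0 chase 'b': 0 ⇒ 0;  out=∅∪out(0)=∅
  fail(6) 'd': from fail(0)=0 chase 'd': 0 ⇒ 0;  out=∅∪out(0)=∅
  fail(3) 'bd': from fail(2)=0 chase 'd': 0 ⇒ 6;  out=∅∪out(6)=∅
  fail(7) 'db': from fail(6)=0 chase 'b': 0 ⇒ 2;  out={2}∪out(2)={2}
  fail(8) 'cc': from fail(1)=0 chase 'c': 0 ⇒ 1;  out={3}∪out(1)={0,3}
  fail(4) 'bdc': from fail(3)=6 chase 'c': 6→0 ⇒ 1;  out=∅∪out(1)={0}
  fail(5) 'bdcc': from fail(4)=1 chase 'c': 1 ⇒ 8;  out={1}∪out(8)={0,1,3}

Text stream:
pos 0 'b': at 2
pos 1 'd': at 3
pos 2 'c': at 4  ** P0@[2:2]
pos 3 'c': at 5  ** P0@[3:3],P1@[0:3],P3@[2:3]
pos 4 'c': at 8 (via fail)  ** P0@[4:4],P3@[3:4]
pos 5 'c': at 8 (via fail)  ** P0@[5:5],P3@[4:5]
pos 6 'c': at 8 (via fail)  ** P0@[6:6],P3@[5:6]
pos 7 'c': at 8 (via fail)  ** P0@[7:7],P3@[6:7]
pos 8 'c': at 8 (via fail)  ** P0@[8:8],P3@[7:8]
pos 9 'b': at 2 (via fail)
pos 10 'd': at 3
pos 11 'c': at 4  ** P0@[11:11]
pos 12 'c': at 5  ** P0@[12:12],P1@[9:12],P3@[11:12]
pos 13 'd': at 6 (via fail)
pos 14 'a': at 0 (via fail)
pos 15 'd': at 6
pos 16 'b': at 7  ** P2@[15:16]
pos 17 'd': at 3 (via fail)
pos 18 'c': at 4  ** P0@[18:18]
pos 19 'c': at 5  ** P0@[19:19],P1@[16:19],P3@[18:19]
pos 20 'b': at 2 (via fail)
pos 21 'b': at 2 (via fail)
pos 22 'd': at 3
pos 23 'c': at 4  ** P0@[23:23]
pos 24 'c': at 5  ** P0@[24:24],P1@[21:24],P3@[23:24]
pos 25 'd': at 6 (via fail)
pos 26 'b': at 7  ** P2@[25:26]

Result: [[2,0],[3,0],[3,1],[3,3],[4,0],[4,3],[5,0],[5,3],[6,0],[6,3],[7,0],[7,3],[8,0],[8,3],[11,0],[12,0],[12,1],[12,3],[16,2],[18,0],[19,0],[19,1],[19,3],[23,0],[24,0],[24,1],[24,3],[26,2]]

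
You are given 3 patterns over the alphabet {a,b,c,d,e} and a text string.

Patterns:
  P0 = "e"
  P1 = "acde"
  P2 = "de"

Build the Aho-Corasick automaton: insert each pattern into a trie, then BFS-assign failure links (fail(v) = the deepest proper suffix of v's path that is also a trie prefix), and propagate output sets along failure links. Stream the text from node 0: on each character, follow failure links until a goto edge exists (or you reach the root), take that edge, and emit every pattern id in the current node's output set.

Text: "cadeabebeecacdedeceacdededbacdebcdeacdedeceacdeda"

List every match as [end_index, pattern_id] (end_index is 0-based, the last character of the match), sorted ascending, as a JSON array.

Build:
Trie (insert patterns):
  0='ε' goto a→2 d→6 e→1
  1='e' goto ·  ←P0
  2='a' goto c→3
  3='ac' goto d→4
  4='acd' goto e→5
  5='acde' goto ·  ←P1
  6='d' goto e→7
  7='de' goto ·  ←P2

BFS fail/out derivation:
  fail(1) 'e': from fail(0)=0 chase 'e': 0 ⇒ 0;  out={0}∪out(0)={0}
  fail(2) 'a': from fail(0)=0 chase 'a': 0 ⇒ 0;  out=∅∪out(0)=∅
  fail(6) 'd': from fail(0)=0 chase 'd': 0 ⇒ 0;  out=∅∪out(0)=∅
  fail(3) 'ac': from fail(2)=0 chase 'c': 0 ⇒ 0;  out=∅∪out(0)=∅
  fail(7) 'de': from fail(6)=0 chase 'e': 0 ⇒ 1;  out={2}∪out(1)={0,2}
  fail(4) 'acd': from fail(3)=0 chase 'd': 0 ⇒ 6;  out=∅∪out(6)=∅
  fail(5) 'acde': from fail(4)=6 chase 'e': 6 ⇒ 7;  out={1}∪out(7)={0,1,2}

Run:
i=0 'c': node 0→0
i=1 'a': node 0→2
i=2 'd': node 2→6 ·f
i=3 'e': node 6→7  → match P0@[3:3],P2@[2:3]
i=4 'a': node 7→2 ·f
i=5 'b': node 2→0 ·f
i=6 'e': node 0→1  → match P0@[6:6]
i=7 'b': node 1→0 ·f
i=8 'e': node 0→1  → match P0@[8:8]
i=9 'e': node 1→1 ·f  → match P0@[9:9]
i=10 'c': node 1→0 ·f
i=11 'a': node 0→2
i=12 'c': node 2→3
i=13 'd': node 3→4
i=14 'e': node 4→5  → match P0@[14:14],P1@[11:14],P2@[13:14]
i=15 'd': node 5→6 ·f
i=16 'e': node 6→7  → match P0@[16:16],P2@[15:16]
i=17 'c': node 7→0 ·f
i=18 'e': node 0→1  → match P0@[18:18]
i=19 'a': node 1→2 ·f
i=20 'c': node 2→3
i=21 'd': node 3→4
i=22 'e': node 4→5  → match P0@[22:22],P1@[19:22],P2@[21:22]
i=23 'd': node 5→6 ·f
i=24 'e': node 6→7  → match P0@[24:24],P2@[23:24]
i=25 'd': node 7→6 ·f
i=26 'b': node 6→0 ·f
i=27 'a': node 0→2
i=28 'c': node 2→3
i=29 'd': node 3→4
i=30 'e': node 4→5  → match P0@[30:30],P1@[27:30],P2@[29:30]
i=31 'b': node 5→0 ·f
i=32 'c': node 0→0
i=33 'd': node 0→6
i=34 'e': node 6→7  → match P0@[34:34],P2@[33:34]
i=35 'a': node 7→2 ·f
i=36 'c': node 2→3
i=37 'd': node 3→4
i=38 'e': node 4→5  → match P0@[38:38],P1@[35:38],P2@[37:38]
i=39 'd': node 5→6 ·f
i=40 'e': node 6→7  → match P0@[40:40],P2@[39:40]
i=41 'c': node 7→0 ·f
i=42 'e': node 0→1  → match P0@[42:42]
i=43 'a': node 1→2 ·f
i=44 'c': node 2→3
i=45 'd': node 3→4
i=46 'e': node 4→5  → match P0@[46:46],P1@[43:46],P2@[45:46]
i=47 'd': node 5→6 ·f
i=48 'a': node 6→2 ·f

Result: [[3,0],[3,2],[6,0],[8,0],[9,0],[14,0],[14,1],[14,2],[16,0],[16,2],[18,0],[22,0],[22,1],[22,2],[24,0],[24,2],[30,0],[30,1],[30,2],[34,0],[34,2],[38,0],[38,1],[38,2],[40,0],[40,2],[42,0],[46,0],[46,1],[46,2]]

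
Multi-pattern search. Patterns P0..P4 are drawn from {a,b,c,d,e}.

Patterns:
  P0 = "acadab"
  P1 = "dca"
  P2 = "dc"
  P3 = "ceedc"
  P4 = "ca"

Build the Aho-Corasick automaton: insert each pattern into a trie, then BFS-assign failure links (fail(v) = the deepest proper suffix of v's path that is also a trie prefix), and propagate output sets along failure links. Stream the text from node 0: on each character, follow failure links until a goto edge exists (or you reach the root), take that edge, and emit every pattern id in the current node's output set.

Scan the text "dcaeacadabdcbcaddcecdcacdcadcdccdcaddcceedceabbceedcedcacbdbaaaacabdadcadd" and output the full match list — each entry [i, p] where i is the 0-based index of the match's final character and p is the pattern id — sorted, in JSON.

Build:
Trie nodes:
  n0 'ε': a→1 c→10 d→7
  n1 'a': c→2
  n2 'ac': a→3
  n3 'aca': d→4
  n4 'acad': a→5
  n5 'acada': b→6
  n6 'acadab': ·  ←P0
  n7 'd': c→8
  n8 'dc': a→9  ←P2
  n9 'dca': ·  ←P1
  n10 'c': a→15 e→11
  n11 'ce': e→12
  n12 'cee': d→13
  n13 'ceed': c→14
  n14 'ceedc': ·  ←P3
  n15 'ca': ·  ←P4

Failure links (BFS by depth):
  fail(1) 'a': from fail(0)=0 chase 'a': 0 ⇒ 0;  out=∅∪out(0)=∅
  fail(7) 'd': from fail(0)=0 chase 'd': 0 ⇒ 0;  out=∅∪out(0)=∅
  fail(10) 'c': from fail(0)=0 chase 'c': 0 ⇒ 0;  out=∅∪out(0)=∅
  fail(2) 'ac': from fail(1)=0 chase 'c': 0 ⇒ 10;  out=∅∪out(10)=∅
  fail(8) 'dc': from fail(7)=0 chase 'c': 0 ⇒ 10;  out={2}∪out(10)={2}
  fail(11) 'ce': from fail(10)=0 chase 'e': 0 ⇒ 0;  out=∅∪out(0)=∅
  fail(15) 'ca': from fail(10)=0 chase 'a': 0 ⇒ 1;  out={4}∪out(1)={4}
  fail(3) 'aca': from fail(2)=10 chase 'a': 10 ⇒ 15;  out=∅∪out(15)={4}
  fail(9) 'dca': from fail(8)=10 chase 'a': 10 ⇒ 15;  out={1}∪out(15)={1,4}
  fail(12) 'cee': from fail(11)=0 chase 'e': 0 ⇒ 0;  out=∅∪out(0)=∅
  fail(4) 'acad': from fail(3)=15 chase 'd': 15→1→0 ⇒ 7;  out=∅∪out(7)=∅
  fail(13) 'ceed': from fail(12)=0 chase 'd': 0 ⇒ 7;  out=∅∪out(7)=∅
  fail(5) 'acada': from fail(4)=7 chase 'a': 7→0 ⇒ 1;  out=∅∪out(1)=∅
  fail(14) 'ceedc': from fail(13)=7 chase 'c': 7 ⇒ 8;  out={3}∪out(8)={2,3}
  fail(6) 'acadab': from fail(5)=1 chase 'b': 1→0 ⇒ 0;  out={0}∪out(0)={0}

Text stream:
i=0 'd': node 0→7
i=1 'c': node 7→8  ** P2@[0:1]
i=2 'a': node 8→9  ** P1@[0:2],P4@[1:2]
i=3 'e': node 9→0 (via fail)
i=4 'a': node 0→1
i=5 'c': node 1→2
i=6 'a': node 2→3  ** P4@[5:6]
i=7 'd': node 3→4
i=8 'a': node 4→5
i=9 'b': node 5→6  ** P0@[4:9]
i=10 'd': node 6→7 (via fail)
i=11 'c': node 7→8  ** P2@[10:11]
i=12 'b': node 8→0 (via fail)
i=13 'c': node 0→10
i=14 'a': node 10→15  ** P4@[13:14]
i=15 'd': node 15→7 (via fail)
i=16 'd': node 7→7 (via fail)
i=17 'c': node 7→8  ** P2@[16:17]
i=18 'e': node 8→11 (via fail)
i=19 'c': node 11→10 (via fail)
i=20 'd': node 10→7 (via fail)
i=21 'c': node 7→8  ** P2@[20:21]
i=22 'a': node 8→9  ** P1@[20:22],P4@[21:22]
i=23 'c': node 9→2 (via fail)
i=24 'd': node 2→7 (via fail)
i=25 'c': node 7→8  ** P2@[24:25]
i=26 'a': node 8→9  ** P1@[24:26],P4@[25:26]
i=27 'd': node 9→7 (via fail)
i=28 'c': node 7→8  ** P2@[27:28]
i=29 'd': node 8→7 (via fail)
i=30 'c': node 7→8  ** P2@[29:30]
i=31 'c': node 8→10 (via fail)
i=32 'd': node 10→7 (via fail)
i=33 'c': node 7→8  ** P2@[32:33]
i=34 'a': node 8→9  ** P1@[32:34],P4@[33:34]
i=35 'd': node 9→7 (via fail)
i=36 'd': node 7→7 (via fail)
i=37 'c': node 7→8  ** P2@[36:37]
i=38 'c': node 8→10 (via fail)
i=39 'e': node 10→11
i=40 'e': node 11→12
i=41 'd': node 12→13
i=42 'c': node 13→14  ** P2@[41:42],P3@[38:42]
i=43 'e': node 14→11 (via fail)
i=44 'a': node 11→1 (via fail)
i=45 'b': node 1→0 (via fail)
i=46 'b': node 0→0
i=47 'c': node 0→10
i=48 'e': node 10→11
i=49 'e': node 11→12
i=50 'd': node 12→13
i=51 'c': node 13→14  ** P2@[50:51],P3@[47:51]
i=52 'e': node 14→11 (via fail)
i=53 'd': node 11→7 (via fail)
i=54 'c': node 7→8  ** P2@[53:54]
i=55 'a': node 8→9  ** P1@[53:55],P4@[54:55]
i=56 'c': node 9→2 (via fail)
i=57 'b': node 2→0 (via fail)
i=58 'd': node 0→7
i=59 'b': node 7→0 (via fail)
i=60 'a': node 0→1
i=61 'a': node 1→1 (via fail)
i=62 'a': node 1→1 (via fail)
i=63 'a': node 1→1 (via fail)
i=64 'c': node 1→2
i=65 'a': node 2→3  ** P4@[64:65]
i=66 'b': node 3→0 (via fail)
i=67 'd': node 0→7
i=68 'a': node 7→1 (via fail)
i=69 'd': node 1→7 (via fail)
i=70 'c': node 7→8  ** P2@[69:70]
i=71 'a': node 8→9  ** P1@[69:71],P4@[70:71]
i=72 'd': node 9→7 (via fail)
i=73 'd': node 7→7 (via fail)

All matches (sorted): [[1,2],[2,1],[2,4],[6,4],[9,0],[11,2],[14,4],[17,2],[21,2],[22,1],[22,4],[25,2],[26,1],[26,4],[28,2],[30,2],[33,2],[34,1],[34,4],[37,2],[42,2],[42,3],[51,2],[51,3],[54,2],[55,1],[55,4],[65,4],[70,2],[71,1],[71,4]]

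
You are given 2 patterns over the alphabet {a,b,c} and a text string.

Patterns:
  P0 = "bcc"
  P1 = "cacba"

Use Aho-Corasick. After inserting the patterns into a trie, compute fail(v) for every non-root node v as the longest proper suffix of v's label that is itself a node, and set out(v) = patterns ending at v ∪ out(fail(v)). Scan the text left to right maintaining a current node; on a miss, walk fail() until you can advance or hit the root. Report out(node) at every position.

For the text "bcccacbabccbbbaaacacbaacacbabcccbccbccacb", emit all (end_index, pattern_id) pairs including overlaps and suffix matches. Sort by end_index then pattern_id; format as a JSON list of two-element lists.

Build:
Trie nodes:
  n0 'ε': b→1 c→4
  n1 'b': c→2
  n2 'bc': c→3
  n3 'bcc': ·  ←P0
  n4 'c': a→5
  n5 'ca': c→6
  n6 'cac': b→7
  n7 'cacb': a→8
  n8 'cacba': ·  ←P1

Failure links (BFS by depth):
  fail(1) 'b': from fail(0)=0 chase 'b': 0 ⇒ 0;  out=∅∪out(0)=∅
  fail(4) 'c': from fail(0)=0 chase 'c': 0 ⇒ 0;  out=∅∪out(0)=∅
  fail(2) 'bc': from fail(1)=0 chase 'c': 0 ⇒ 4;  out=∅∪out(4)=∅
  fail(5) 'ca': from fail(4)=0 chase 'a': 0 ⇒ 0;  out=∅∪out(0)=∅
  fail(3) 'bcc': from fail(2)=4 chase 'c': 4→0 ⇒ 4;  out={0}∪out(4)={0}
  fail(6) 'cac': from fail(5)=0 chase 'c': 0 ⇒ 4;  out=∅∪out(4)=∅
  fail(7) 'cacb': from fail(6)=4 chase 'b': 4→0 ⇒ 1;  out=∅∪out(1)=∅
  fail(8) 'cacba': from fail(7)=1 chase 'a': 1→0 ⇒ 0;  out={1}∪out(0)={1}

Scan:
[0] read 'b'  n0⇒n1
[1] read 'c'  n1⇒n2
[2] read 'c'  n2⇒n3  emit P0@[0:2]
[3] read 'c'  n3⇒n4 ·f
[4] read 'a'  n4⇒n5
[5] read 'c'  n5⇒n6
[6] read 'b'  n6⇒n7
[7] read 'a'  n7⇒n8  emit P1@[3:7]
[8] read 'b'  n8⇒n1 ·f
[9] read 'c'  n1⇒n2
[10] read 'c'  n2⇒n3  emit P0@[8:10]
[11] read 'b'  n3⇒n1 ·f
[12] read 'b'  n1⇒n1 ·f
[13] read 'b'  n1⇒n1 ·f
[14] read 'a'  n1⇒n0 ·f
[15] read 'a'  n0⇒n0
[16] read 'a'  n0⇒n0
[17] read 'c'  n0⇒n4
[18] read 'a'  n4⇒n5
[19] read 'c'  n5⇒n6
[20] read 'b'  n6⇒n7
[21] read 'a'  n7⇒n8  emit P1@[17:21]
[22] read 'a'  n8⇒n0 ·f
[23] read 'c'  n0⇒n4
[24] read 'a'  n4⇒n5
[25] read 'c'  n5⇒n6
[26] read 'b'  n6⇒n7
[27] read 'a'  n7⇒n8  emit P1@[23:27]
[28] read 'b'  n8⇒n1 ·f
[29] read 'c'  n1⇒n2
[30] read 'c'  n2⇒n3  emit P0@[28:30]
[31] read 'c'  n3⇒n4 ·f
[32] read 'b'  n4⇒n1 ·f
[33] read 'c'  n1⇒n2
[34] read 'c'  n2⇒n3  emit P0@[32:34]
[35] read 'b'  n3⇒n1 ·f
[36] read 'c'  n1⇒n2
[37] read 'c'  n2⇒n3  emit P0@[35:37]
[38] read 'a'  n3⇒n5 ·f
[39] read 'c'  n5⇒n6
[40] read 'b'  n6⇒n7

Matches: [[2,0],[7,1],[10,0],[21,1],[27,1],[30,0],[34,0],[37,0]]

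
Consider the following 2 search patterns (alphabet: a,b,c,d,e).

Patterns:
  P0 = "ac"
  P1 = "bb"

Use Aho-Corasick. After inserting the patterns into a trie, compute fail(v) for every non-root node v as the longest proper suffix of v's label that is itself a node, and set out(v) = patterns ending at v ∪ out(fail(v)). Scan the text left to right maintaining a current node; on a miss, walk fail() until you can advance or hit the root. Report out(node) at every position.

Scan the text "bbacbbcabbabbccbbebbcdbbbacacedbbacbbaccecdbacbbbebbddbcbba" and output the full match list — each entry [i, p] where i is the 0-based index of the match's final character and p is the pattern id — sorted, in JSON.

Build automaton:
Trie nodes:
  n0 'ε': a→1 b→3
  n1 'a': c→2
  n2 'ac': ·  ←P0
  n3 'b': b→4
  n4 'bb': ·  ←P1

BFS fail/out derivation:
  fail(1) 'a': from fail(0)=0 chase 'a': 0 ⇒ 0;  out=∅∪out(0)=∅
  fail(3) 'b': from fail(0)=0 chase 'b': 0 ⇒ 0;  out=∅∪out(0)=∅
  fail(2) 'ac': from fail(1)=0 chase 'c': 0 ⇒ 0;  out={0}∪out(0)={0}
  fail(4) 'bb': from fail(3)=0 chase 'b': 0 ⇒ 3;  out={1}∪out(3)={1}

Run:
[0] read 'b'  n0⇒n3
[1] read 'b'  n3⇒n4  ** P1@[0:1]
[2] read 'a'  n4⇒n1 (fail-walked)
[3] read 'c'  n1⇒n2  ** P0@[2:3]
[4] read 'b'  n2⇒n3 (fail-walked)
[5] read 'b'  n3⇒n4  ** P1@[4:5]
[6] read 'c'  n4⇒n0 (fail-walked)
[7] read 'a'  n0⇒n1
[8] read 'b'  n1⇒n3 (fail-walked)
[9] read 'b'  n3⇒n4  ** P1@[8:9]
[10] read 'a'  n4⇒n1 (fail-walked)
[11] read 'b'  n1⇒n3 (fail-walked)
[12] read 'b'  n3⇒n4  ** P1@[11:12]
[13] read 'c'  n4⇒n0 (fail-walked)
[14] read 'c'  n0⇒n0
[15] read 'b'  n0⇒n3
[16] read 'b'  n3⇒n4  ** P1@[15:16]
[17] read 'e'  n4⇒n0 (fail-walked)
[18] read 'b'  n0⇒n3
[19] read 'b'  n3⇒n4  ** P1@[18:19]
[20] read 'c'  n4⇒n0 (fail-walked)
[21] read 'd'  n0⇒n0
[22] read 'b'  n0⇒n3
[23] read 'b'  n3⇒n4  ** P1@[22:23]
[24] read 'b'  n4⇒n4 (fail-walked)  ** P1@[23:24]
[25] read 'a'  n4⇒n1 (fail-walked)
[26] read 'c'  n1⇒n2  ** P0@[25:26]
[27] read 'a'  n2⇒n1 (fail-walked)
[28] read 'c'  n1⇒n2  ** P0@[27:28]
[29] read 'e'  n2⇒n0 (fail-walked)
[30] read 'd'  n0⇒n0
[31] read 'b'  n0⇒n3
[32] read 'b'  n3⇒n4  ** P1@[31:32]
[33] read 'a'  n4⇒n1 (fail-walked)
[34] read 'c'  n1⇒n2  ** P0@[33:34]
[35] read 'b'  n2⇒n3 (fail-walked)
[36] read 'b'  n3⇒n4  ** P1@[35:36]
[37] read 'a'  n4⇒n1 (fail-walked)
[38] read 'c'  n1⇒n2  ** P0@[37:38]
[39] read 'c'  n2⇒n0 (fail-walked)
[40] read 'e'  n0⇒n0
[41] read 'c'  n0⇒n0
[42] read 'd'  n0⇒n0
[43] read 'b'  n0⇒n3
[44] read 'a'  n3⇒n1 (fail-walked)
[45] read 'c'  n1⇒n2  ** P0@[44:45]
[46] read 'b'  n2⇒n3 (fail-walked)
[47] read 'b'  n3⇒n4  ** P1@[46:47]
[48] read 'b'  n4⇒n4 (fail-walked)  ** P1@[47:48]
[49] read 'e'  n4⇒n0 (fail-walked)
[50] read 'b'  n0⇒n3
[51] read 'b'  n3⇒n4  ** P1@[50:51]
[52] read 'd'  n4⇒n0 (fail-walked)
[53] read 'd'  n0⇒n0
[54] read 'b'  n0⇒n3
[55] read 'c'  n3⇒n0 (fail-walked)
[56] read 'b'  n0⇒n3
[57] read 'b'  n3⇒n4  ** P1@[56:57]
[58] read 'a'  n4⇒n1 (fail-walked)

All matches (sorted): [[1,1],[3,0],[5,1],[9,1],[12,1],[16,1],[19,1],[23,1],[24,1],[26,0],[28,0],[32,1],[34,0],[36,1],[38,0],[45,0],[47,1],[48,1],[51,1],[57,1]]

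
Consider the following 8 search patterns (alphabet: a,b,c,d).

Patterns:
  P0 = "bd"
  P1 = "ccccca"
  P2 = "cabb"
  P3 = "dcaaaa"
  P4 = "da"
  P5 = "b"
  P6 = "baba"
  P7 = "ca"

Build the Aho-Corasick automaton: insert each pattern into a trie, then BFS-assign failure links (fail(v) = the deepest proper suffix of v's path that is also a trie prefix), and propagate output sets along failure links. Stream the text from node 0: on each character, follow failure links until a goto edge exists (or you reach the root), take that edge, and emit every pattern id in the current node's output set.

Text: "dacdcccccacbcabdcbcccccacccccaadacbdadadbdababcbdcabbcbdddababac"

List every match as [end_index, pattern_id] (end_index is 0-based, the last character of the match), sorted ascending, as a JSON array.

Build automaton:
Trie nodes:
  n0 'ε': b→1 c→3 d→12
  n1 'b': a→19 d→2  ←P5
  n2 'bd': ·  ←P0
  n3 'c': a→9 c→4
  n4 'cc': c→5
  n5 'ccc': c→6
  n6 'cccc': c→7
  n7 'ccccc': a→8
  n8 'ccccca': ·  ←P1
  n9 'ca': b→10  ←P7
  n10 'cab': b→11
  n11 'cabb': ·  ←P2
  n12 'd': a→18 c→13
  n13 'dc': a→14
  n14 'dca': a→15
  n15 'dcaa': a→16
  n16 'dcaaa': a→17
  n17 'dcaaaa': ·  ←P3
  n18 'da': ·  ←P4
  n19 'ba': b→20
  n20 'bab': a→21
  n21 'baba': ·  ←P6

BFS fail/out derivation:
  n1('b'): parent n0 fail=0; on 'b' 0 → fail=0;  out {5}∪∅={5}
  n3('c'): parent n0 fail=0; on 'c' 0 → fail=0;  out ∅∪∅=∅
  n12('d'): parent n0 fail=0; on 'd' 0 → fail=0;  out ∅∪∅=∅
  n2('bd'): parent n1 fail=0; on 'd' 0 → fail=12;  out {0}∪∅={0}
  n4('cc'): parent n3 fail=0; on 'c' 0 → fail=3;  out ∅∪∅=∅
  n9('ca'): parent n3 fail=0; on 'a' 0 → fail=0;  out {7}∪∅={7}
  n13('dc'): parent n12 fail=0; on 'c' 0 → fail=3;  out ∅∪∅=∅
  n18('da'): parent n12 fail=0; on 'a' 0 → fail=0;  out {4}∪∅={4}
  n19('ba'): parent n1 fail=0; on 'a' 0 → fail=0;  out ∅∪∅=∅
  n5('ccc'): parent n4 fail=3; on 'c' 3 → fail=4;  out ∅∪∅=∅
  n10('cab'): parent n9 fail=0; on 'b' 0 → fail=1;  out ∅∪{5}={5}
  n14('dca'): parent n13 fail=3; on 'a' 3 → fail=9;  out ∅∪{7}={7}
  n20('bab'): parent n19 fail=0; on 'b' 0 → fail=1;  out ∅∪{5}={5}
  n6('cccc'): parent n5 fail=4; on 'c' 4 → fail=5;  out ∅∪∅=∅
  n11('cabb'): parent n10 fail=1; on 'b' 1→0 → fail=1;  out {2}∪{5}={2,5}
  n15('dcaa'): parent n14 fail=9; on 'a' 9→0 → fail=0;  out ∅∪∅=∅
  n21('baba'): parent n20 fail=1; on 'a' 1 → fail=19;  out {6}∪∅={6}
  n7('ccccc'): parent n6 fail=5; on 'c' 5 → fail=6;  out ∅∪∅=∅
  n16('dcaaa'): parent n15 fail=0; on 'a' 0 → fail=0;  out ∅∪∅=∅
  n8('ccccca'): parent n7 fail=6; on 'a' 6→5→4→3 → fail=9;  out {1}∪{7}={1,7}
  n17('dcaaaa'): parent n16 fail=0; on 'a' 0 → fail=0;  out {3}∪∅={3}

Scan:
pos 0 'd': at 12
pos 1 'a': at 18  → match P4@[0:1]
pos 2 'c': at 3 ·f
pos 3 'd': at 12 ·f
pos 4 'c': at 13
pos 5 'c': at 4 ·f
pos 6 'c': at 5
pos 7 'c': at 6
pos 8 'c': at 7
pos 9 'a': at 8  → match P1@[4:9],P7@[8:9]
pos 10 'c': at 3 ·f
pos 11 'b': at 1 ·f  → match P5@[11:11]
pos 12 'c': at 3 ·f
pos 13 'a': at 9  → match P7@[12:13]
pos 14 'b': at 10  → match P5@[14:14]
pos 15 'd': at 2 ·f  → match P0@[14:15]
pos 16 'c': at 13 ·f
pos 17 'b': at 1 ·f  → match P5@[17:17]
pos 18 'c': at 3 ·f
pos 19 'c': at 4
pos 20 'c': at 5
pos 21 'c': at 6
pos 22 'c': at 7
pos 23 'a': at 8  → match P1@[18:23],P7@[22:23]
pos 24 'c': at 3 ·f
pos 25 'c': at 4
pos 26 'c': at 5
pos 27 'c': at 6
pos 28 'c': at 7
pos 29 'a': at 8  → match P1@[24:29],P7@[28:29]
pos 30 'a': at 0 ·f
pos 31 'd': at 12
pos 32 'a': at 18  → match P4@[31:32]
pos 33 'c': at 3 ·f
pos 34 'b': at 1 ·f  → match P5@[34:34]
pos 35 'd': at 2  → match P0@[34:35]
pos 36 'a': at 18 ·f  → match P4@[35:36]
pos 37 'd': at 12 ·f
pos 38 'a': at 18  → match P4@[37:38]
pos 39 'd': at 12 ·f
pos 40 'b': at 1 ·f  → match P5@[40:40]
pos 41 'd': at 2  → match P0@[40:41]
pos 42 'a': at 18 ·f  → match P4@[41:42]
pos 43 'b': at 1 ·f  → match P5@[43:43]
pos 44 'a': at 19
pos 45 'b': at 20  → match P5@[45:45]
pos 46 'c': at 3 ·f
pos 47 'b': at 1 ·f  → match P5@[47:47]
pos 48 'd': at 2  → match P0@[47:48]
pos 49 'c': at 13 ·f
pos 50 'a': at 14  → match P7@[49:50]
pos 51 'b': at 10 ·f  → match P5@[51:51]
pos 52 'b': at 11  → match P2@[49:52],P5@[52:52]
pos 53 'c': at 3 ·f
pos 54 'b': at 1 ·f  → match P5@[54:54]
pos 55 'd': at 2  → match P0@[54:55]
pos 56 'd': at 12 ·f
pos 57 'd': at 12 ·f
pos 58 'a': at 18  → match P4@[57:58]
pos 59 'b': at 1 ·f  → match P5@[59:59]
pos 60 'a': at 19
pos 61 'b': at 20  → match P5@[61:61]
pos 62 'a': at 21  → match P6@[59:62]
pos 63 'c': at 3 ·f

Result: [[1,4],[9,1],[9,7],[11,5],[13,7],[14,5],[15,0],[17,5],[23,1],[23,7],[29,1],[29,7],[32,4],[34,5],[35,0],[36,4],[38,4],[40,5],[41,0],[42,4],[43,5],[45,5],[47,5],[48,0],[50,7],[51,5],[52,2],[52,5],[54,5],[55,0],[58,4],[59,5],[61,5],[62,6]]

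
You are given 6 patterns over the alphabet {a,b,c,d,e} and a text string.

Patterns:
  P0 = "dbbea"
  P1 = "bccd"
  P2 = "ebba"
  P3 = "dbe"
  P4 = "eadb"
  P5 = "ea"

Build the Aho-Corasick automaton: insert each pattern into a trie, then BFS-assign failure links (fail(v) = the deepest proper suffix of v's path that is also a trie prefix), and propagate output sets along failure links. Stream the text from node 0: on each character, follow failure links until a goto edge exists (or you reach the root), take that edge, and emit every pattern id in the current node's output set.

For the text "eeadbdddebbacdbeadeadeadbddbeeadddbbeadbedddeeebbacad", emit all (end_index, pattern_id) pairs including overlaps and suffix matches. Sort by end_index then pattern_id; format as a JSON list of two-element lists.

Construct AC machine:
Trie (insert patterns):
  0='ε' goto b→6 d→1 e→10
  1='d' goto b→2
  2='db' goto b→3 e→14
  3='dbb' goto e→4
  4='dbbe' goto a→5
  5='dbbea' goto ·  ←P0
  6='b' goto c→7
  7='bc' goto c→8
  8='bcc' goto d→9
  9='bccd' goto ·  ←P1
  10='e' goto a→15 b→11
  11='eb' goto b→12
  12='ebb' goto a→13
  13='ebba' goto ·  ←P2
  14='dbe' goto ·  ←P3
  15='ea' goto d→16  ←P5
  16='ead' goto b→17
  17='eadb' goto ·  ←P4

BFS fail/out derivation:
  fail(1) 'd': from fail(0)=0 chase 'd': 0 ⇒ 0;  out=∅∪out(0)=∅
  fail(6) 'b': from fail(0)=0 chase 'b': 0 ⇒ 0;  out=∅∪out(0)=∅
  fail(10) 'e': from fail(0)=0 chase 'e': 0 ⇒ 0;  out=∅∪out(0)=∅
  fail(2) 'db': from fail(1)=0 chase 'b': 0 ⇒ 6;  out=∅∪out(6)=∅
  fail(7) 'bc': from fail(6)=0 chase 'c': 0 ⇒ 0;  out=∅∪out(0)=∅
  fail(11) 'eb': from fail(10)=0 chase 'b': 0 ⇒ 6;  out=∅∪out(6)=∅
  fail(15) 'ea': from fail(10)=0 chase 'a': 0 ⇒ 0;  out={5}∪out(0)={5}
  fail(3) 'dbb': from fail(2)=6 chase 'b': 6→0 ⇒ 6;  out=∅∪out(6)=∅
  fail(8) 'bcc': from fail(7)=0 chase 'c': 0 ⇒ 0;  out=∅∪out(0)=∅
  fail(12) 'ebb': from fail(11)=6 chase 'b': 6→0 ⇒ 6;  out=∅∪out(6)=∅
  fail(14) 'dbe': from fail(2)=6 chase 'e': 6→0 ⇒ 10;  out={3}∪out(10)={3}
  fail(16) 'ead': from fail(15)=0 chase 'd': 0 ⇒ 1;  out=∅∪out(1)=∅
  fail(4) 'dbbe': from fail(3)=6 chase 'e': 6→0 ⇒ 10;  out=∅∪out(10)=∅
  fail(9) 'bccd': from fail(8)=0 chase 'd': 0 ⇒ 1;  out={1}∪out(1)={1}
  fail(13) 'ebba': from fail(12)=6 chase 'a': 6→0 ⇒ 0;  out={2}∪out(0)={2}
  fail(17) 'eadb': from fail(16)=1 chase 'b': 1 ⇒ 2;  out={4}∪out(2)={4}
  fail(5) 'dbbea': from fail(4)=10 chase 'a': 10 ⇒ 15;  out={0}∪out(15)={0,5}

Text stream:
[0] read 'e'  n0⇒n10
[1] read 'e'  n10⇒n10 (fail-walked)
[2] read 'a'  n10⇒n15  ** P5@[1:2]
[3] read 'd'  n15⇒n16
[4] read 'b'  n16⇒n17  ** P4@[1:4]
[5] read 'd'  n17⇒n1 (fail-walked)
[6] read 'd'  n1⇒n1 (fail-walked)
[7] read 'd'  n1⇒n1 (fail-walked)
[8] read 'e'  n1⇒n10 (fail-walked)
[9] read 'b'  n10⇒n11
[10] read 'b'  n11⇒n12
[11] read 'a'  n12⇒n13  ** P2@[8:11]
[12] read 'c'  n13⇒n0 (fail-walked)
[13] read 'd'  n0⇒n1
[14] read 'b'  n1⇒n2
[15] read 'e'  n2⇒n14  ** P3@[13:15]
[16] read 'a'  n14⇒n15 (fail-walked)  ** P5@[15:16]
[17] read 'd'  n15⇒n16
[18] read 'e'  n16⇒n10 (fail-walked)
[19] read 'a'  n10⇒n15  ** P5@[18:19]
[20] read 'd'  n15⇒n16
[21] read 'e'  n16⇒n10 (fail-walked)
[22] read 'a'  n10⇒n15  ** P5@[21:22]
[23] read 'd'  n15⇒n16
[24] read 'b'  n16⇒n17  ** P4@[21:24]
[25] read 'd'  n17⇒n1 (fail-walked)
[26] read 'd'  n1⇒n1 (fail-walked)
[27] read 'b'  n1⇒n2
[28] read 'e'  n2⇒n14  ** P3@[26:28]
[29] read 'e'  n14⇒n10 (fail-walked)
[30] read 'a'  n10⇒n15  ** P5@[29:30]
[31] read 'd'  n15⇒n16
[32] read 'd'  n16⇒n1 (fail-walked)
[33] read 'd'  n1⇒n1 (fail-walked)
[34] read 'b'  n1⇒n2
[35] read 'b'  n2⇒n3
[36] read 'e'  n3⇒n4
[37] read 'a'  n4⇒n5  ** P0@[33:37],P5@[36:37]
[38] read 'd'  n5⇒n16 (fail-walked)
[39] read 'b'  n16⇒n17  ** P4@[36:39]
[40] read 'e'  n17⇒n14 (fail-walked)  ** P3@[38:40]
[41] read 'd'  n14⇒n1 (fail-walked)
[42] read 'd'  n1⇒n1 (fail-walked)
[43] read 'd'  n1⇒n1 (fail-walked)
[44] read 'e'  n1⇒n10 (fail-walked)
[45] read 'e'  n10⇒n10 (fail-walked)
[46] read 'e'  n10⇒n10 (fail-walked)
[47] read 'b'  n10⇒n11
[48] read 'b'  n11⇒n12
[49] read 'a'  n12⇒n13  ** P2@[46:49]
[50] read 'c'  n13⇒n0 (fail-walked)
[51] read 'a'  n0⇒n0
[52] read 'd'  n0⇒n1

Matches: [[2,5],[4,4],[11,2],[15,3],[16,5],[19,5],[22,5],[24,4],[28,3],[30,5],[37,0],[37,5],[39,4],[40,3],[49,2]]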